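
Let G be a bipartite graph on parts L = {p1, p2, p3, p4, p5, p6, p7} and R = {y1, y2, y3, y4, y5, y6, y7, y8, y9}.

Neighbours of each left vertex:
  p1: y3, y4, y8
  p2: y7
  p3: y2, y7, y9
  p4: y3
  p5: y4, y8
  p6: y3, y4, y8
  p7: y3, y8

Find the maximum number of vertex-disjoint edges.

A valid assignment of size 5: p1-y4, p2-y7, p3-y2, p4-y3, p5-y8.
The set {p1, p4, p5, p6, p7} has only 3 neighbours ({y3, y4, y8}), so by Hall's theorem at most 5 of the 7 left vertices can be matched.

5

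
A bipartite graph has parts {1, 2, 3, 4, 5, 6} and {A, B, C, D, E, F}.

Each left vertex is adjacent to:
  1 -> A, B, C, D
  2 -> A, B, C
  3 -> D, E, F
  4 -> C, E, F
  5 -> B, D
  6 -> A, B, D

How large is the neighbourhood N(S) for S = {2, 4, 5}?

6

The union of neighbours of {2, 4, 5} is {A, B, C, D, E, F}, which has 6 elements.
Since |N(S)| = 6 ≥ |S| = 3, Hall's condition holds for this subset.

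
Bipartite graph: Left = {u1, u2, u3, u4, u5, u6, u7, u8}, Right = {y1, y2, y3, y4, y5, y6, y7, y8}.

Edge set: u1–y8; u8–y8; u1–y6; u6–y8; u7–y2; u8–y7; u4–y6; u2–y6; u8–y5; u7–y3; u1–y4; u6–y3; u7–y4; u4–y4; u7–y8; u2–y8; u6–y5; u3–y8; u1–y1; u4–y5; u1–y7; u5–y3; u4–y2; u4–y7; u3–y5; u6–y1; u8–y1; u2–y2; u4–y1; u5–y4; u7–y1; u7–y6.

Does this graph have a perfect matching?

One maximum matching: u1-y7, u2-y2, u3-y8, u4-y6, u5-y3, u6-y5, u7-y4, u8-y1.
Every left vertex is matched, so this is a perfect matching.

Yes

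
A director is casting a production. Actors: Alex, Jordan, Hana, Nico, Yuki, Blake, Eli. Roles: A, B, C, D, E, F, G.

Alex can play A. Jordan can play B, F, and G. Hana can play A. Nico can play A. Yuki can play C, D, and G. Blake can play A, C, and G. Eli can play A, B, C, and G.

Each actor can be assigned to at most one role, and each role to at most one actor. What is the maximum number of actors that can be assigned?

5

For example, pair Alex→A, Jordan→F, Yuki→G, Blake→C, Eli→B.
The set {Alex, Hana, Nico} has only 1 neighbour ({A}), so by Hall's theorem at most 5 of the 7 actors can be matched.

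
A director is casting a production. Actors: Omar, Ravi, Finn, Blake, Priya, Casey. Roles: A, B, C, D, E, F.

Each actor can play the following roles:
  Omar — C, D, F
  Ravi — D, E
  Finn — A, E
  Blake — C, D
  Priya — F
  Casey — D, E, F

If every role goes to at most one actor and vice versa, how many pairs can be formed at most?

One maximum matching: Omar–C, Ravi–E, Finn–A, Blake–D, Priya–F.
The set {Omar, Ravi, Blake, Priya, Casey} has only 4 neighbours ({C, D, E, F}), so by Hall's theorem at most 5 of the 6 actors can be matched.

5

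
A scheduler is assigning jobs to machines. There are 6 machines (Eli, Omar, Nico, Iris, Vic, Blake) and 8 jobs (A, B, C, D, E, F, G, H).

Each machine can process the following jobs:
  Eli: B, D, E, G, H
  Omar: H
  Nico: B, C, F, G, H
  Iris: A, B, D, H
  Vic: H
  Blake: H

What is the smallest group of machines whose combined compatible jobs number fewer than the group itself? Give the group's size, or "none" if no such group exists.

Take S = {Omar, Vic}. Its neighbourhood is {H}, so |N(S)| = 1 < |S| = 2.
No single vertex violates Hall's condition since each has at least one neighbour, so 2 is the minimum.

2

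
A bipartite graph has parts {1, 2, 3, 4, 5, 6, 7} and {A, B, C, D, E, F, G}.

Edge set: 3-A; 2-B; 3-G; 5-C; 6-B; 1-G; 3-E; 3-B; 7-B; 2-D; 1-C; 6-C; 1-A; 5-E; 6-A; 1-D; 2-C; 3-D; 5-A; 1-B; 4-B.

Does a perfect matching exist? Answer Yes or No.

The set {4, 7} has only 1 neighbour ({B}), so by Hall's theorem at most 6 of the 7 left vertices can be matched.
Hence no matching covers every left vertex.

No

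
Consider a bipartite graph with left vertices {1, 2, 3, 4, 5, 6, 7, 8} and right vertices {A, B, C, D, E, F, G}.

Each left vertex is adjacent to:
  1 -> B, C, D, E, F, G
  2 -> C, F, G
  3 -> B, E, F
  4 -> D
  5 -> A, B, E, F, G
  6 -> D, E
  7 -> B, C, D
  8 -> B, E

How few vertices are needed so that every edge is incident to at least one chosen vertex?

{5, B, C, D, E, F, G} is a vertex cover of size 7: every edge has an endpoint in this set.
No smaller cover exists because 1–G, 2–C, 3–F, 4–D, 5–A, 6–E, 7–B is a matching of size 7, and a cover must include an endpoint of each of these disjoint edges (König's theorem).

7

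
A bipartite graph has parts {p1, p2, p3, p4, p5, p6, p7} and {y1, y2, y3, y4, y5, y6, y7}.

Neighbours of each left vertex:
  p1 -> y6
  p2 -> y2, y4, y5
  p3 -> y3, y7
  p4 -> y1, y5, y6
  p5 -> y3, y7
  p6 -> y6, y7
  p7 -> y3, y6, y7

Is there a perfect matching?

No

The set {p1, p3, p5, p6, p7} has only 3 neighbours ({y3, y6, y7}), so by Hall's theorem at most 5 of the 7 left vertices can be matched.
Hence no matching covers every left vertex.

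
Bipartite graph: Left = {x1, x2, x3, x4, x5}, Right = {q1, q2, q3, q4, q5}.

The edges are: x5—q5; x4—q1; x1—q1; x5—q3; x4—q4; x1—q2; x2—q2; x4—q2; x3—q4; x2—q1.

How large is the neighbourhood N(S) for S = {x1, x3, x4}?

The union of neighbours of {x1, x3, x4} is {q1, q2, q4}, which has 3 elements.
Since |N(S)| = 3 ≥ |S| = 3, Hall's condition holds for this subset.

3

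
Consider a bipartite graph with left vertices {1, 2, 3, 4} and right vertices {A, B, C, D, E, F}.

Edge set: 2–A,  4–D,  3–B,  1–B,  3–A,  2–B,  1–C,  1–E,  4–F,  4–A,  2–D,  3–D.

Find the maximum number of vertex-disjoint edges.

A valid assignment of size 4: 1→E, 2→D, 3→B, 4→F.
This saturates every left vertex, so 4 is the maximum.

4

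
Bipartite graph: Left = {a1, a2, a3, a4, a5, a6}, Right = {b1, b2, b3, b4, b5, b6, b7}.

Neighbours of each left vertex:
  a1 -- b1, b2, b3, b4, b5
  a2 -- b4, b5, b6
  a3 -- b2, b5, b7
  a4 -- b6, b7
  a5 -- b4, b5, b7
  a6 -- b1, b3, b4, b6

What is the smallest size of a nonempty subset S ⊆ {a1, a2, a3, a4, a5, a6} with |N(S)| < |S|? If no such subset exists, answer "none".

none

A matching saturating every left vertex exists, for instance a1→b1, a2→b6, a3→b2, a4→b7, a5→b5, a6→b3.
By Hall's marriage theorem, this means |N(S)| ≥ |S| for every subset S, so no violating subset exists.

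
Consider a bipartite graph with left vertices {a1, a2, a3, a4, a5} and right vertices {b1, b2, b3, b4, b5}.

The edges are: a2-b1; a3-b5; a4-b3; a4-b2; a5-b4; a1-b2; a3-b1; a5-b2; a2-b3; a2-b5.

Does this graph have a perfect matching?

Yes

One maximum matching: a1→b2, a2→b5, a3→b1, a4→b3, a5→b4.
Every left vertex is matched, so this is a perfect matching.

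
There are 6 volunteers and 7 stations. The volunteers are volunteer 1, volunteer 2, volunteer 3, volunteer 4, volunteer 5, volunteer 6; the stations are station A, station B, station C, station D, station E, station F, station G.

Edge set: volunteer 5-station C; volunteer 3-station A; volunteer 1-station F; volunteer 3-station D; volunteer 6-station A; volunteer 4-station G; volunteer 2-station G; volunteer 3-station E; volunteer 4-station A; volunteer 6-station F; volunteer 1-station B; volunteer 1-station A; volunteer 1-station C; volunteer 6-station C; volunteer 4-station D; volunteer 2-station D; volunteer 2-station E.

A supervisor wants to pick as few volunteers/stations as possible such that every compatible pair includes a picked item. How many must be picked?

6

{volunteer 1, volunteer 2, volunteer 3, volunteer 4, volunteer 5, volunteer 6} is a vertex cover of size 6: every edge has an endpoint in this set.
No smaller cover exists because volunteer 1–station F, volunteer 2–station G, volunteer 3–station E, volunteer 4–station D, volunteer 5–station C, volunteer 6–station A is a matching of size 6, and a cover must include an endpoint of each of these disjoint edges (König's theorem).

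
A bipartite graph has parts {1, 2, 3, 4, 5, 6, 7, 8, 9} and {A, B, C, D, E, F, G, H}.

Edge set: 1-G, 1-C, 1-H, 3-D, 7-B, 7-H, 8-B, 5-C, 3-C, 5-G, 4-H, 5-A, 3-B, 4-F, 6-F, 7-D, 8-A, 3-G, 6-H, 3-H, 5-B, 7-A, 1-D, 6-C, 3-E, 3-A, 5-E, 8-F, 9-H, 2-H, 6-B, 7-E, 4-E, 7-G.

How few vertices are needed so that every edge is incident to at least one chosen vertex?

A maximum matching has 8 edges (e.g. 1–D, 2–H, 3–G, 4–E, 5–C, 6–F, 7–A, 8–B).
By König's theorem the minimum vertex cover has the same size. One such cover is {1, 3, 4, 5, 6, 7, 8, H}.

8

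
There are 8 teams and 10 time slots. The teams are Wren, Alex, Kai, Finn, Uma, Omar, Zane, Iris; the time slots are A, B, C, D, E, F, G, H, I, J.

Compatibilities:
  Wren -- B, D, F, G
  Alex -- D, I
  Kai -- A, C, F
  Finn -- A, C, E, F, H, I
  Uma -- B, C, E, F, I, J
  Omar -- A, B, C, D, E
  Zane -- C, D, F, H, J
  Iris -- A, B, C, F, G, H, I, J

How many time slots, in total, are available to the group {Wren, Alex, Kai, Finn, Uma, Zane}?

The union of neighbours of {Wren, Alex, Kai, Finn, Uma, Zane} is {A, B, C, D, E, F, G, H, I, J}, which has 10 elements.
Since |N(S)| = 10 ≥ |S| = 6, Hall's condition holds for this subset.

10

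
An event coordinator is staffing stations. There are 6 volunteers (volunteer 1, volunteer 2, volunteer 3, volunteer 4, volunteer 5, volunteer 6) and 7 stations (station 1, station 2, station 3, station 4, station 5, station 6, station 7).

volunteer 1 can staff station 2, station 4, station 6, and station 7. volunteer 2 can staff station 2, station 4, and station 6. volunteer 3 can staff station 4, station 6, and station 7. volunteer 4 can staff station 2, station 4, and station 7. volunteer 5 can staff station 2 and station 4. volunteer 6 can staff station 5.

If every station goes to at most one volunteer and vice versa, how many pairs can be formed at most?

5

A valid assignment of size 5: volunteer 1–station 7, volunteer 2–station 6, volunteer 3–station 4, volunteer 4–station 2, volunteer 6–station 5.
The set {volunteer 1, volunteer 2, volunteer 3, volunteer 4, volunteer 5} has only 4 neighbours ({station 2, station 4, station 6, station 7}), so by Hall's theorem at most 5 of the 6 volunteers can be matched.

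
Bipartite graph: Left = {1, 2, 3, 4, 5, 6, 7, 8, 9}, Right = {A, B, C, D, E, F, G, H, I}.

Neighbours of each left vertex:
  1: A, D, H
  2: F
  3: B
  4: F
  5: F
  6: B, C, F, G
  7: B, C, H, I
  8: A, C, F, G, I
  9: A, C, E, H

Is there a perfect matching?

The set {2, 4, 5} has only 1 neighbour ({F}), so by Hall's theorem at most 7 of the 9 left vertices can be matched.
Hence no matching covers every left vertex.

No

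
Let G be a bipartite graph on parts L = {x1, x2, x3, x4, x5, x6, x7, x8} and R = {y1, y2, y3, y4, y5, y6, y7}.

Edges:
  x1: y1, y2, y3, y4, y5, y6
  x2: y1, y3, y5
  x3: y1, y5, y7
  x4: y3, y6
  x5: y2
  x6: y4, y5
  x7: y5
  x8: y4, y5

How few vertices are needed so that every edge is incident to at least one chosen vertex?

A maximum matching has 7 edges (e.g. x1–y6, x2–y1, x3–y7, x4–y3, x5–y2, x6–y4, x7–y5).
By König's theorem the minimum vertex cover has the same size. One such cover is {x1, x2, x3, x4, x5, y4, y5}.

7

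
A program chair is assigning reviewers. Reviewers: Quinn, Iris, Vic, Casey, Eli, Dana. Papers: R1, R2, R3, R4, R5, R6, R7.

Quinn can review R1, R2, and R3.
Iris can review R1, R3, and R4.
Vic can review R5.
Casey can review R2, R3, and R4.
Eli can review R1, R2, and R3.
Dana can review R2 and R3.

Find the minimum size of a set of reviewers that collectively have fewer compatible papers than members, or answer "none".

5

Take S = {Quinn, Iris, Casey, Eli, Dana}. Its neighbourhood is {R1, R2, R3, R4}, so |N(S)| = 4 < |S| = 5.
Every subset of size less than 5 has at least as many neighbours as members, so 5 is the minimum.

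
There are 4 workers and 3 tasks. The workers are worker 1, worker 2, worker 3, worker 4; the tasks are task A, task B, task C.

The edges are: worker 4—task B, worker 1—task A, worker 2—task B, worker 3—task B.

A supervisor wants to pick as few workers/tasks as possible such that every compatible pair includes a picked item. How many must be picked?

{worker 1, task B} is a vertex cover of size 2: every edge has an endpoint in this set.
No smaller cover exists because worker 1–task A, worker 2–task B is a matching of size 2, and a cover must include an endpoint of each of these disjoint edges (König's theorem).

2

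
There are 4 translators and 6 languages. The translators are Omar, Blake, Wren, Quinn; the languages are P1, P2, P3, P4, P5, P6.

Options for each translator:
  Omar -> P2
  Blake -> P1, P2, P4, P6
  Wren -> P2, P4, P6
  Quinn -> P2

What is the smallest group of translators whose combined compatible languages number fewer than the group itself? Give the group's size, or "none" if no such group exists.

2

Take S = {Omar, Quinn}. Its neighbourhood is {P2}, so |N(S)| = 1 < |S| = 2.
No single vertex violates Hall's condition since each has at least one neighbour, so 2 is the minimum.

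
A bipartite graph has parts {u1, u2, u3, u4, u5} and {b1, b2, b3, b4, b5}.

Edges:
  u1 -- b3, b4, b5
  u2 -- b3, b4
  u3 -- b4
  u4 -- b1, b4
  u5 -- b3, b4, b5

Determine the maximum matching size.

One maximum matching: u1→b5, u2→b3, u3→b4, u4→b1.
The set {u1, u2, u3, u5} has only 3 neighbours ({b3, b4, b5}), so by Hall's theorem at most 4 of the 5 left vertices can be matched.

4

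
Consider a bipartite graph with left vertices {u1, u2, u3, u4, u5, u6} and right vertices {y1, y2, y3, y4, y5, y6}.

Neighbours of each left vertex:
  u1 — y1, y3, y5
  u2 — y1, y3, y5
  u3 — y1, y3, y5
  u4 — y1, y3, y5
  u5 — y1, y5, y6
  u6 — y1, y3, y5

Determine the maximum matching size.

4

One maximum matching: u1–y5, u2–y1, u3–y3, u5–y6.
The set {u1, u2, u3, u4, u6} has only 3 neighbours ({y1, y3, y5}), so by Hall's theorem at most 4 of the 6 left vertices can be matched.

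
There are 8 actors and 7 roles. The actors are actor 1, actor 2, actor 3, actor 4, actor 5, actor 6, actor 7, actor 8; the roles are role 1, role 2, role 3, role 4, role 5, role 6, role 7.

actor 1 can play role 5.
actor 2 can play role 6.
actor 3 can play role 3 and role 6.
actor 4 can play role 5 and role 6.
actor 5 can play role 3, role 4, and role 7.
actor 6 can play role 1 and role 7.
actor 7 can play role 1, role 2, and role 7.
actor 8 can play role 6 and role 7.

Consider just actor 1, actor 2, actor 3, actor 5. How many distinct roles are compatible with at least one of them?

The union of neighbours of {actor 1, actor 2, actor 3, actor 5} is {role 3, role 4, role 5, role 6, role 7}, which has 5 elements.
Since |N(S)| = 5 ≥ |S| = 4, Hall's condition holds for this subset.

5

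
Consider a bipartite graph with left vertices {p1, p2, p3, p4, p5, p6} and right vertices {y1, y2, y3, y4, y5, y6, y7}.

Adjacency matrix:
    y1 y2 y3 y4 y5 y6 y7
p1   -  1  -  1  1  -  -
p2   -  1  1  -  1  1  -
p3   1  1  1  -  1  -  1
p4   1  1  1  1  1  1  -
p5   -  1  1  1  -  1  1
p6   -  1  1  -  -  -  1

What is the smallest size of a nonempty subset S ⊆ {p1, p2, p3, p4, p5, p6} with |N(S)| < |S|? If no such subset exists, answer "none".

A matching saturating every left vertex exists, for instance p1→y5, p2→y2, p3→y7, p4→y4, p5→y6, p6→y3.
By Hall's marriage theorem, this means |N(S)| ≥ |S| for every subset S, so no violating subset exists.

none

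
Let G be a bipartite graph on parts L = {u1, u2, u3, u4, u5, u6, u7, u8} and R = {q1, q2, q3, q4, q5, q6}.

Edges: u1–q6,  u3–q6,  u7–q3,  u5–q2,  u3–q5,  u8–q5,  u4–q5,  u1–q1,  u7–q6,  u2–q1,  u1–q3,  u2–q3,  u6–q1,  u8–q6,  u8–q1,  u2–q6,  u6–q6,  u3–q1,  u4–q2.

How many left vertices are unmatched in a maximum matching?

3

For example, pair u1→q1, u2→q3, u3→q6, u4→q5, u5→q2.
The set {u1, u2, u3, u4, u5, u6, u7, u8} has only 5 neighbours ({q1, q2, q3, q5, q6}), so by Hall's theorem at most 5 of the 8 left vertices can be matched.
That matches 5 of the 8, leaving 3 unmatched; no matching can do better.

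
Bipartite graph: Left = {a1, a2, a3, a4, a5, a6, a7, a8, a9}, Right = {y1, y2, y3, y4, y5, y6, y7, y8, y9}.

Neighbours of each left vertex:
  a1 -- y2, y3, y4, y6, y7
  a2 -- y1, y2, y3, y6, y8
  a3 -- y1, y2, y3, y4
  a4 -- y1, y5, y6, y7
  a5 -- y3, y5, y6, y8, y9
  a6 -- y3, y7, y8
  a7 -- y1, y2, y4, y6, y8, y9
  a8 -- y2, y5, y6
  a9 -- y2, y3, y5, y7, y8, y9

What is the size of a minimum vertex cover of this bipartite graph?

A maximum matching has 9 edges (e.g. a1–y6, a2–y3, a3–y1, a4–y5, a5–y9, a6–y8, a7–y4, a8–y2, a9–y7).
By König's theorem the minimum vertex cover has the same size. One such cover is {a1, a2, a3, a4, a5, a6, a7, a8, a9}.

9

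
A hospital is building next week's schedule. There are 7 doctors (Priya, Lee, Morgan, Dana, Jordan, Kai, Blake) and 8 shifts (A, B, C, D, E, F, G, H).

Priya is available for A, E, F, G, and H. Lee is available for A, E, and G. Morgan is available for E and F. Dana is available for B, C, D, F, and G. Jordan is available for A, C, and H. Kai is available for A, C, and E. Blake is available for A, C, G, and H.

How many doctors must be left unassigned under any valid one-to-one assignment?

A valid assignment of size 7: Priya–A, Lee–G, Morgan–F, Dana–B, Jordan–H, Kai–E, Blake–C.
All 7 doctors are matched, so no larger matching exists.
That matches 7 of the 7, leaving 0 unmatched; no matching can do better.

0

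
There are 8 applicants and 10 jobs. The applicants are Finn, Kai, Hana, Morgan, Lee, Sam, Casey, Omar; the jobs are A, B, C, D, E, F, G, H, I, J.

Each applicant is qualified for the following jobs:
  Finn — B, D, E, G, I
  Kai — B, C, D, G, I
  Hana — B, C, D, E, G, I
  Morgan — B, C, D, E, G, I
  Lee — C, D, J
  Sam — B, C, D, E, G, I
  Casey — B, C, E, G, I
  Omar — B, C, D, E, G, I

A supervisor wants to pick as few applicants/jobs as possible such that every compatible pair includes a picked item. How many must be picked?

7

{Lee, B, C, D, E, G, I} is a vertex cover of size 7: every edge has an endpoint in this set.
No smaller cover exists because Finn–I, Kai–C, Hana–D, Morgan–B, Lee–J, Sam–E, Casey–G is a matching of size 7, and a cover must include an endpoint of each of these disjoint edges (König's theorem).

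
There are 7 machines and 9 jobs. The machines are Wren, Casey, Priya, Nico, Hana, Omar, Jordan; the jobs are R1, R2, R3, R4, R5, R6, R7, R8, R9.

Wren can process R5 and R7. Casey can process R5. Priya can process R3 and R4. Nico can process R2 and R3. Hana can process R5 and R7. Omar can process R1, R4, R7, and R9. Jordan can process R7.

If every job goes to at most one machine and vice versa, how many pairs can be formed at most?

5

A valid assignment of size 5: Wren→R7, Casey→R5, Priya→R3, Nico→R2, Omar→R4.
The set {Wren, Casey, Hana, Jordan} has only 2 neighbours ({R5, R7}), so by Hall's theorem at most 5 of the 7 machines can be matched.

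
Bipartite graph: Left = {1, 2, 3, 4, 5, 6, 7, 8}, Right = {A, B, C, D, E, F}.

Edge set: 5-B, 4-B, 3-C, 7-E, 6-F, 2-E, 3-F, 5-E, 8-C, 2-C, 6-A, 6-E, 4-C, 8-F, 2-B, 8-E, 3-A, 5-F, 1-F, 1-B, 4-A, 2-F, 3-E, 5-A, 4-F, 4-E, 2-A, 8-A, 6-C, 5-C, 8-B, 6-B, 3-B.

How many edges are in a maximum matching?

A valid assignment of size 5: 1–F, 2–C, 3–B, 4–E, 5–A.
The set {1, 2, 3, 4, 5, 6, 7, 8} has only 5 neighbours ({A, B, C, E, F}), so by Hall's theorem at most 5 of the 8 left vertices can be matched.

5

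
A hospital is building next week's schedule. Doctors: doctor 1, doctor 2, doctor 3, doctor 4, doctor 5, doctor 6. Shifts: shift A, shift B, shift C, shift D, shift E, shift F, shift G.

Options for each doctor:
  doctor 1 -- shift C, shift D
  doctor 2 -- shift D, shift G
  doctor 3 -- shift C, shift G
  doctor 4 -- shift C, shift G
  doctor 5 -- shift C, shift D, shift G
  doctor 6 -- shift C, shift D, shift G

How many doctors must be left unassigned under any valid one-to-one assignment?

3

One maximum matching: doctor 1→shift C, doctor 2→shift D, doctor 3→shift G.
The set {doctor 1, doctor 2, doctor 3, doctor 4, doctor 5, doctor 6} has only 3 neighbours ({shift C, shift D, shift G}), so by Hall's theorem at most 3 of the 6 doctors can be matched.
That matches 3 of the 6, leaving 3 unmatched; no matching can do better.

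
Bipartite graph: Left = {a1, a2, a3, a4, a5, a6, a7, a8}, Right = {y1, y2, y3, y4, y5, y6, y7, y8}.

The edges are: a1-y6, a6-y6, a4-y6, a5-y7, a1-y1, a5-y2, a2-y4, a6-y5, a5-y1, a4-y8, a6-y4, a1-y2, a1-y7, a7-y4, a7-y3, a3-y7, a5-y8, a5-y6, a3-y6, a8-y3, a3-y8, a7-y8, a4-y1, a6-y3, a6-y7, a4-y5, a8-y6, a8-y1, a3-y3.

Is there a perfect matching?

A valid assignment of size 8: a1-y2, a2-y4, a3-y6, a4-y1, a5-y7, a6-y5, a7-y8, a8-y3.
Every left vertex is matched, so this is a perfect matching.

Yes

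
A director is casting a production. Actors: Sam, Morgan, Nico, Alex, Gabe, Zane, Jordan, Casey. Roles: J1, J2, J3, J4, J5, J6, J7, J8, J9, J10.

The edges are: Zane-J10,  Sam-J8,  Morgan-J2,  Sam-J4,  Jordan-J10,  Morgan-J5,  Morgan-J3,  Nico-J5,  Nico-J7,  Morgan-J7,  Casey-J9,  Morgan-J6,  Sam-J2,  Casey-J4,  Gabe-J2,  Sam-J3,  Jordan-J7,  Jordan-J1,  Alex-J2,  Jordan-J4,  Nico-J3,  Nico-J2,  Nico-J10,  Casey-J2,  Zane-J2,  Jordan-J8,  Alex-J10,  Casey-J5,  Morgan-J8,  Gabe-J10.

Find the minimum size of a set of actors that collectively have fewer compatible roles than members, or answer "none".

3

Take S = {Alex, Gabe, Zane}. Its neighbourhood is {J2, J10}, so |N(S)| = 2 < |S| = 3.
Every subset of size less than 3 has at least as many neighbours as members, so 3 is the minimum.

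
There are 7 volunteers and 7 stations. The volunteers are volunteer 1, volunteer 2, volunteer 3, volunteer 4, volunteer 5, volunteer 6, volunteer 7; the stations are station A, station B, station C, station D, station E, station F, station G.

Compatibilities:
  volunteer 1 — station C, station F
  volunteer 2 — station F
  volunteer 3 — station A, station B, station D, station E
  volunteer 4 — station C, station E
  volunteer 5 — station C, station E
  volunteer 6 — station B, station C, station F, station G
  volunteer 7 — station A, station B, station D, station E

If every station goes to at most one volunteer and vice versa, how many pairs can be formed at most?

6

For example, pair volunteer 1–station C, volunteer 2–station F, volunteer 3–station D, volunteer 4–station E, volunteer 6–station B, volunteer 7–station A.
The set {volunteer 1, volunteer 2, volunteer 4, volunteer 5} has only 3 neighbours ({station C, station E, station F}), so by Hall's theorem at most 6 of the 7 volunteers can be matched.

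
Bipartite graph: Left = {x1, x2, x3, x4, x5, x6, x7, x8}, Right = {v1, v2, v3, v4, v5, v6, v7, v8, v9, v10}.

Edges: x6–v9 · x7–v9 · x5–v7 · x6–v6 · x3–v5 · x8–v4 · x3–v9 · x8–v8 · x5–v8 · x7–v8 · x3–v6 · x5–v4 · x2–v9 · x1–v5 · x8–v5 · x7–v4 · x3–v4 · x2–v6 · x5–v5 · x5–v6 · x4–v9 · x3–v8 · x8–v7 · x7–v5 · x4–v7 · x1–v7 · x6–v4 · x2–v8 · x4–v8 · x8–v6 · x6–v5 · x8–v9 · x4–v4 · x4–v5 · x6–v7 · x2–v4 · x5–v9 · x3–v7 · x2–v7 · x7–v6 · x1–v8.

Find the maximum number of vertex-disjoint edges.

A valid assignment of size 6: x1-v7, x2-v8, x3-v4, x4-v9, x5-v5, x6-v6.
The set {x1, x2, x3, x4, x5, x6, x7, x8} has only 6 neighbours ({v4, v5, v6, v7, v8, v9}), so by Hall's theorem at most 6 of the 8 left vertices can be matched.

6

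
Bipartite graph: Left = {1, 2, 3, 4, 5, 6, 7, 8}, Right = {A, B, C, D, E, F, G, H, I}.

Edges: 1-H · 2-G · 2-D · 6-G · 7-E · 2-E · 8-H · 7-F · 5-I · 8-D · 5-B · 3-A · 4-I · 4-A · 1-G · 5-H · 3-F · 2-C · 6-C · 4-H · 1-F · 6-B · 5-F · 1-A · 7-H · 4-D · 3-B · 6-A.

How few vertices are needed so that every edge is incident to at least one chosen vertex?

A maximum matching has 8 edges (e.g. 1–G, 2–E, 3–A, 4–I, 5–F, 6–B, 7–H, 8–D).
By König's theorem the minimum vertex cover has the same size. One such cover is {1, 2, 3, 4, 5, 6, 7, 8}.

8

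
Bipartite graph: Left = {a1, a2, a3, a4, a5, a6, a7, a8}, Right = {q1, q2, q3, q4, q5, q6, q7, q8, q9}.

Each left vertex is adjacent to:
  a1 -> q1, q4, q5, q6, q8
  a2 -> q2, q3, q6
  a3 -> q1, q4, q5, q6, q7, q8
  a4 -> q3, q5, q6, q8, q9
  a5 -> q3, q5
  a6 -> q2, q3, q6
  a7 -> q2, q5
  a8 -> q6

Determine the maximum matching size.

For example, pair a1-q1, a2-q6, a3-q4, a4-q9, a5-q5, a6-q3, a7-q2.
The set {a2, a5, a6, a7, a8} has only 4 neighbours ({q2, q3, q5, q6}), so by Hall's theorem at most 7 of the 8 left vertices can be matched.

7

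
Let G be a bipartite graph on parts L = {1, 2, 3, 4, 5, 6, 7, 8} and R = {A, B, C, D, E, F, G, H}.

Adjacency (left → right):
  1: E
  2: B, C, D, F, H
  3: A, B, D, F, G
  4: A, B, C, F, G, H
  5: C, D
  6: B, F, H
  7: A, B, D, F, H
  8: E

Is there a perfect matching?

No

The set {1, 8} has only 1 neighbour ({E}), so by Hall's theorem at most 7 of the 8 left vertices can be matched.
Hence no matching covers every left vertex.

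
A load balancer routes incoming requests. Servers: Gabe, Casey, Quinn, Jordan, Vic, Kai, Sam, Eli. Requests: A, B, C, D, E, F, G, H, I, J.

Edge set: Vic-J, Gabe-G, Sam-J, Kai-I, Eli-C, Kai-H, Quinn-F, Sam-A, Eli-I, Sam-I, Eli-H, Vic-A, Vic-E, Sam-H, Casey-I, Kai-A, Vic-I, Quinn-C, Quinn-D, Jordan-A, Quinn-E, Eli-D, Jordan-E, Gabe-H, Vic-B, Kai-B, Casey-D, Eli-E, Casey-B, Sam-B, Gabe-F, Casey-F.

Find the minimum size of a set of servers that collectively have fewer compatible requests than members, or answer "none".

none

A matching saturating every server exists, for instance Gabe→F, Casey→B, Quinn→C, Jordan→A, Vic→J, Kai→I, Sam→H, Eli→E.
By Hall's marriage theorem, this means |N(S)| ≥ |S| for every subset S, so no violating subset exists.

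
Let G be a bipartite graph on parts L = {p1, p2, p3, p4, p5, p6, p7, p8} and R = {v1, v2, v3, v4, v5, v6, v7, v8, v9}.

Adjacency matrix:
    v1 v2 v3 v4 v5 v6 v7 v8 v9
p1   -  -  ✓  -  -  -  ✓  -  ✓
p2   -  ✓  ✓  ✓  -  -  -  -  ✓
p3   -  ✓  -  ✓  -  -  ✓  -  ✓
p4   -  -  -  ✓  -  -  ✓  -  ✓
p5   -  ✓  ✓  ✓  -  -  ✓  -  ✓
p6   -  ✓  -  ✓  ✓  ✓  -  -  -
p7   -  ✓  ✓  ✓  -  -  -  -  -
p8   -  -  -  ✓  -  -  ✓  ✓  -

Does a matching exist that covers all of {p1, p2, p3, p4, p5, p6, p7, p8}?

No

The set {p1, p2, p3, p4, p5, p7} has only 5 neighbours ({v2, v3, v4, v7, v9}), so by Hall's theorem at most 7 of the 8 left vertices can be matched.
Hence no matching covers every left vertex.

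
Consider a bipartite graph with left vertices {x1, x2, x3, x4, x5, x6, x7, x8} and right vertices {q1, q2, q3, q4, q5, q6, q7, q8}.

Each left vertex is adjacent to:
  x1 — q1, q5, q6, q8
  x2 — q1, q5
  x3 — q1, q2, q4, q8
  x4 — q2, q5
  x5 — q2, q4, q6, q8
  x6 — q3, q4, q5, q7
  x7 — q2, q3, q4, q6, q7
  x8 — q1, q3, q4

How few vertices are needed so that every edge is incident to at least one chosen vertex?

8

A maximum matching has 8 edges (e.g. x1–q6, x2–q1, x3–q8, x4–q5, x5–q2, x6–q3, x7–q7, x8–q4).
By König's theorem the minimum vertex cover has the same size. One such cover is {x1, x2, x3, x4, x5, x6, x7, x8}.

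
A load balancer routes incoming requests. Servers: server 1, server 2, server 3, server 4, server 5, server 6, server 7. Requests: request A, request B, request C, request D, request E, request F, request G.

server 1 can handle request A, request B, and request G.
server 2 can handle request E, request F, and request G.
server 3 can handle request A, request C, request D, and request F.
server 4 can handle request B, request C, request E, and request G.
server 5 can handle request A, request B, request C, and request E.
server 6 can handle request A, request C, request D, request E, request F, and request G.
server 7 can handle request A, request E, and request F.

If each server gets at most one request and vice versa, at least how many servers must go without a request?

A valid assignment of size 7: server 1–request A, server 2–request G, server 3–request C, server 4–request B, server 5–request E, server 6–request D, server 7–request F.
All 7 servers are matched, so no larger matching exists.
That matches 7 of the 7, leaving 0 unmatched; no matching can do better.

0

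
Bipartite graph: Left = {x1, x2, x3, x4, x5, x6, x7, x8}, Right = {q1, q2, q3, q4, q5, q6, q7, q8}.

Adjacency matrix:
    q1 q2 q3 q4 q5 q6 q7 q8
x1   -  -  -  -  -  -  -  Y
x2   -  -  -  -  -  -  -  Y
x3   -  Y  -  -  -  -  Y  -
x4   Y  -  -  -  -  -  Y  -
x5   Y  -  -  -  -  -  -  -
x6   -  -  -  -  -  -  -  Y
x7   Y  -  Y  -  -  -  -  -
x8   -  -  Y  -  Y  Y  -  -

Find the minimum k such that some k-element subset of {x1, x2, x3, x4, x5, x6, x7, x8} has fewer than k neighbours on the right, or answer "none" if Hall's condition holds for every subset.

Take S = {x1, x2}. Its neighbourhood is {q8}, so |N(S)| = 1 < |S| = 2.
No single vertex violates Hall's condition since each has at least one neighbour, so 2 is the minimum.

2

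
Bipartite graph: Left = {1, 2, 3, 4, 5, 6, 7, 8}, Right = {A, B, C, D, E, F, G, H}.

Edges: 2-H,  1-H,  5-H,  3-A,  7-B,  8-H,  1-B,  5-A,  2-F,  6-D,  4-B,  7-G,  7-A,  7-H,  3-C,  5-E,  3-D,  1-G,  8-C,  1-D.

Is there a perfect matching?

Yes

One maximum matching: 1–H, 2–F, 3–A, 4–B, 5–E, 6–D, 7–G, 8–C.
Every left vertex is matched, so this is a perfect matching.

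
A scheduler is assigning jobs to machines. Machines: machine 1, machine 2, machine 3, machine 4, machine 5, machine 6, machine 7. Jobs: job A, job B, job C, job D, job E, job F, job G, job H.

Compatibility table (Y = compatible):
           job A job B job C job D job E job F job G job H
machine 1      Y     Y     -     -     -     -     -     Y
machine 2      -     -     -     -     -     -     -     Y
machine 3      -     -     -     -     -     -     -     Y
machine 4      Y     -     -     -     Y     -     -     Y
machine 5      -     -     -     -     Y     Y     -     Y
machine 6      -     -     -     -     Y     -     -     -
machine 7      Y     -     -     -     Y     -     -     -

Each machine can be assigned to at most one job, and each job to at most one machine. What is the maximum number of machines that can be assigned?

5

One maximum matching: machine 1→job B, machine 2→job H, machine 4→job A, machine 5→job F, machine 6→job E.
The set {machine 2, machine 3, machine 4, machine 6, machine 7} has only 3 neighbours ({job A, job E, job H}), so by Hall's theorem at most 5 of the 7 machines can be matched.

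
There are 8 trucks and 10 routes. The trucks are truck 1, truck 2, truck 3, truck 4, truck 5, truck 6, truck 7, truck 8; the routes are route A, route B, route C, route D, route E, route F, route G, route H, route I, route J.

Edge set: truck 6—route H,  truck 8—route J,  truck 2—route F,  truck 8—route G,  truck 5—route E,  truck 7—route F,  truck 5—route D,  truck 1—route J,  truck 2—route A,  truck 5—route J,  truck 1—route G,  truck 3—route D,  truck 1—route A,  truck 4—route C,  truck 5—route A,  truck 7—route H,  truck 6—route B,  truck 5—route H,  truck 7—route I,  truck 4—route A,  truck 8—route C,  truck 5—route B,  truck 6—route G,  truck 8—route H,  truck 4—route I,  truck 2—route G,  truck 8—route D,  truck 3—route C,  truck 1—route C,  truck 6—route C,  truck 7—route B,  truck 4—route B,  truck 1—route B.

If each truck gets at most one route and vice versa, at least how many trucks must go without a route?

For example, pair truck 1→route J, truck 2→route F, truck 3→route D, truck 4→route I, truck 5→route E, truck 6→route B, truck 7→route H, truck 8→route G.
All 8 trucks are matched, so no larger matching exists.
That matches 8 of the 8, leaving 0 unmatched; no matching can do better.

0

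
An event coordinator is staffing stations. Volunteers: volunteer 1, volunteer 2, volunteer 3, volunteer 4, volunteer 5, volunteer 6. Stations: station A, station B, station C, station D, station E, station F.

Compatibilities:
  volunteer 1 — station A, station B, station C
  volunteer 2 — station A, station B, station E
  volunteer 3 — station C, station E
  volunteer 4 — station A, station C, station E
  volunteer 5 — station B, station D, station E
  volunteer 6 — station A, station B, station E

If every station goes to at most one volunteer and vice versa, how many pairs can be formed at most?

5

One maximum matching: volunteer 1–station C, volunteer 2–station B, volunteer 3–station E, volunteer 4–station A, volunteer 5–station D.
The set {volunteer 1, volunteer 2, volunteer 3, volunteer 4, volunteer 6} has only 4 neighbours ({station A, station B, station C, station E}), so by Hall's theorem at most 5 of the 6 volunteers can be matched.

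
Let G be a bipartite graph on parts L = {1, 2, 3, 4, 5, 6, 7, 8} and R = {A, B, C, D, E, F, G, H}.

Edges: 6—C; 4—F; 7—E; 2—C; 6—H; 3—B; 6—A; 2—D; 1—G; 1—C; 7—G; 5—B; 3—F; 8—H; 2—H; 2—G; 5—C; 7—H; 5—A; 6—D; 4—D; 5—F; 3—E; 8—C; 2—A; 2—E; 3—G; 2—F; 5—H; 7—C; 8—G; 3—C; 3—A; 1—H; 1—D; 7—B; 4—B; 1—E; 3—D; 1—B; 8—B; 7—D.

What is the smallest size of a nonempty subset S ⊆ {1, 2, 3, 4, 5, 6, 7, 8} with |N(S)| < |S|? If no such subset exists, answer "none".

none

A matching saturating every left vertex exists, for instance 1→H, 2→F, 3→G, 4→D, 5→A, 6→C, 7→E, 8→B.
By Hall's marriage theorem, this means |N(S)| ≥ |S| for every subset S, so no violating subset exists.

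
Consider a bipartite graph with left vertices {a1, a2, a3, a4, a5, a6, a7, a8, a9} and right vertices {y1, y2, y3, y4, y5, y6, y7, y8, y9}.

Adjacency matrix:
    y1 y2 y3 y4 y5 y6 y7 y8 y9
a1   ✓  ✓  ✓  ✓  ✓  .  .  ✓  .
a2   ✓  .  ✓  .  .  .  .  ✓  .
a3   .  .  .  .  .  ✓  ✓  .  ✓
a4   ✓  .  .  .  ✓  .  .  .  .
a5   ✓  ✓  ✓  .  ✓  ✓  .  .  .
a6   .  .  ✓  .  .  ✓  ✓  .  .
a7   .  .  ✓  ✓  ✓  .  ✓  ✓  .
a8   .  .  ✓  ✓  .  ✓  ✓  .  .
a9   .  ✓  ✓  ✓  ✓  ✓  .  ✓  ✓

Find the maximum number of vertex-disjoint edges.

For example, pair a1–y1, a2–y8, a3–y9, a4–y5, a5–y2, a6–y3, a7–y7, a8–y4, a9–y6.
All 9 left vertices are matched, so no larger matching exists.

9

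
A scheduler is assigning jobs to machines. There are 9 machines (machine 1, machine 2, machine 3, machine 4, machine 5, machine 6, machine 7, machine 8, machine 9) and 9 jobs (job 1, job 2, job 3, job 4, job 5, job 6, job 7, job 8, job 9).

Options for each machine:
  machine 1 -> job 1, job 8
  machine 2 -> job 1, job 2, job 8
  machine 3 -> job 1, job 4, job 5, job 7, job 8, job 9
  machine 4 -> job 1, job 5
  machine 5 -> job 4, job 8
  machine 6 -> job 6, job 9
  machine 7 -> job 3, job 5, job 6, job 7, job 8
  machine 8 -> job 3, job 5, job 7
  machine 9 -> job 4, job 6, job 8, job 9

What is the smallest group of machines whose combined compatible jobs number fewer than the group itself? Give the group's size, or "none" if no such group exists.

A matching saturating every machine exists, for instance machine 1→job 8, machine 2→job 2, machine 3→job 5, machine 4→job 1, machine 5→job 4, machine 6→job 6, machine 7→job 7, machine 8→job 3, machine 9→job 9.
By Hall's marriage theorem, this means |N(S)| ≥ |S| for every subset S, so no violating subset exists.

none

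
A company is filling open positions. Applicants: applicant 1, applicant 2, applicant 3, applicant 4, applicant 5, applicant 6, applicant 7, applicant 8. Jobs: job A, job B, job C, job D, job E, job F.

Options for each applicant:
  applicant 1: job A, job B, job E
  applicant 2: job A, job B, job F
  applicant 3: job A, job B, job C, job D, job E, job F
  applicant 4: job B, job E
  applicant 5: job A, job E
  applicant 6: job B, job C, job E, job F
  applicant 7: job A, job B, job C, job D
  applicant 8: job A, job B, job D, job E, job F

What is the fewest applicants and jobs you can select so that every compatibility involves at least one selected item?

The 6 edges applicant 1–job E, applicant 2–job F, applicant 3–job D, applicant 4–job B, applicant 5–job A, applicant 6–job C form a matching, so any vertex cover needs at least 6 vertices (one per matched edge).
Conversely {job A, job B, job C, job D, job E, job F} meets every edge and has exactly 6 vertices, so 6 is optimal.

6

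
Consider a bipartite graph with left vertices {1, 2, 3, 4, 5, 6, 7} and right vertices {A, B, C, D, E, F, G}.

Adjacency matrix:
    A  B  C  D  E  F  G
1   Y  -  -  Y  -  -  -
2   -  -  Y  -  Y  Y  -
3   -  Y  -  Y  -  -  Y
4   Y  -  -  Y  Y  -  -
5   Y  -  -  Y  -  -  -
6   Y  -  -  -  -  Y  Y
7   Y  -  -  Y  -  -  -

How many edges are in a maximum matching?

6

For example, pair 1-A, 2-C, 3-B, 4-E, 5-D, 6-F.
The set {1, 5, 7} has only 2 neighbours ({A, D}), so by Hall's theorem at most 6 of the 7 left vertices can be matched.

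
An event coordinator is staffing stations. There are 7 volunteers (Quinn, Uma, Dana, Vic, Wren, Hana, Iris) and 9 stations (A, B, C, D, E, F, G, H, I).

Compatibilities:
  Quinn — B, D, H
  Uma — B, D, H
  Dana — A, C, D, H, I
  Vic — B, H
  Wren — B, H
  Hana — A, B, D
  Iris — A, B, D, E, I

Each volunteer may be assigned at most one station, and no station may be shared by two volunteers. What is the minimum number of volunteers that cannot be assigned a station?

1

One maximum matching: Quinn→H, Uma→D, Dana→I, Vic→B, Hana→A, Iris→E.
The set {Quinn, Uma, Vic, Wren} has only 3 neighbours ({B, D, H}), so by Hall's theorem at most 6 of the 7 volunteers can be matched.
That matches 6 of the 7, leaving 1 unmatched; no matching can do better.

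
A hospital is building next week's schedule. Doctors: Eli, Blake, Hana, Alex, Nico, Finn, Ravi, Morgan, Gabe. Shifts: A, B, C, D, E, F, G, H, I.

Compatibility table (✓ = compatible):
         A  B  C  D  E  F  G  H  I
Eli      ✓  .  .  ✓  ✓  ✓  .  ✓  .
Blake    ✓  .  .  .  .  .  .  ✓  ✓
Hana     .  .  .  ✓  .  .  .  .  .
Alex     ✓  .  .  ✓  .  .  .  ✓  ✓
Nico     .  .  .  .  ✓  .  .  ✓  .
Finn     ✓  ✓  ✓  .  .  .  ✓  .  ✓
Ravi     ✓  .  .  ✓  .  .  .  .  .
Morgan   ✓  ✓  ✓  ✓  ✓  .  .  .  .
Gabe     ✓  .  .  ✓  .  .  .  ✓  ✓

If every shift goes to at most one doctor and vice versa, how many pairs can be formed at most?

8

A valid assignment of size 8: Eli–F, Blake–I, Hana–D, Alex–H, Nico–E, Finn–G, Ravi–A, Morgan–B.
The set {Blake, Hana, Alex, Ravi, Gabe} has only 4 neighbours ({A, D, H, I}), so by Hall's theorem at most 8 of the 9 doctors can be matched.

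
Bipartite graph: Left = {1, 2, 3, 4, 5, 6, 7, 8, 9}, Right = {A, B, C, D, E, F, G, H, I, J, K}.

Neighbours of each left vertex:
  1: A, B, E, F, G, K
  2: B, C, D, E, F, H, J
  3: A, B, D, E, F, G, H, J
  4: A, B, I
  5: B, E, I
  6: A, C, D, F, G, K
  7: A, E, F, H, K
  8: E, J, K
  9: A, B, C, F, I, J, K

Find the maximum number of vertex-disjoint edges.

9

For example, pair 1-G, 2-E, 3-A, 4-I, 5-B, 6-F, 7-H, 8-K, 9-J.
This saturates every left vertex, so 9 is the maximum.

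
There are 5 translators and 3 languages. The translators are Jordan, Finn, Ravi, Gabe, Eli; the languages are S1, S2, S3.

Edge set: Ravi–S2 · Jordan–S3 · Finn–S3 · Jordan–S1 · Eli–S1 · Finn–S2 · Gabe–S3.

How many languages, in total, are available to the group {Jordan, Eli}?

2

The union of neighbours of {Jordan, Eli} is {S1, S3}, which has 2 elements.
Since |N(S)| = 2 ≥ |S| = 2, Hall's condition holds for this subset.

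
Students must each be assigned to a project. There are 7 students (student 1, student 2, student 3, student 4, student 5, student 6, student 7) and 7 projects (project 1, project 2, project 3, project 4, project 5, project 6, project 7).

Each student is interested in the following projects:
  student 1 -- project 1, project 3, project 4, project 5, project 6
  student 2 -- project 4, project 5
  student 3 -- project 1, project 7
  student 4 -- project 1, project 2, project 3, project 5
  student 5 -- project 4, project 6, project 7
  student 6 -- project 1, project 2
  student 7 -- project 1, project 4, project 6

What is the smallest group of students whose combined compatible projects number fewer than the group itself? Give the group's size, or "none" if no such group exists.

A matching saturating every student exists, for instance student 1→project 6, student 2→project 5, student 3→project 1, student 4→project 3, student 5→project 7, student 6→project 2, student 7→project 4.
By Hall's marriage theorem, this means |N(S)| ≥ |S| for every subset S, so no violating subset exists.

none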